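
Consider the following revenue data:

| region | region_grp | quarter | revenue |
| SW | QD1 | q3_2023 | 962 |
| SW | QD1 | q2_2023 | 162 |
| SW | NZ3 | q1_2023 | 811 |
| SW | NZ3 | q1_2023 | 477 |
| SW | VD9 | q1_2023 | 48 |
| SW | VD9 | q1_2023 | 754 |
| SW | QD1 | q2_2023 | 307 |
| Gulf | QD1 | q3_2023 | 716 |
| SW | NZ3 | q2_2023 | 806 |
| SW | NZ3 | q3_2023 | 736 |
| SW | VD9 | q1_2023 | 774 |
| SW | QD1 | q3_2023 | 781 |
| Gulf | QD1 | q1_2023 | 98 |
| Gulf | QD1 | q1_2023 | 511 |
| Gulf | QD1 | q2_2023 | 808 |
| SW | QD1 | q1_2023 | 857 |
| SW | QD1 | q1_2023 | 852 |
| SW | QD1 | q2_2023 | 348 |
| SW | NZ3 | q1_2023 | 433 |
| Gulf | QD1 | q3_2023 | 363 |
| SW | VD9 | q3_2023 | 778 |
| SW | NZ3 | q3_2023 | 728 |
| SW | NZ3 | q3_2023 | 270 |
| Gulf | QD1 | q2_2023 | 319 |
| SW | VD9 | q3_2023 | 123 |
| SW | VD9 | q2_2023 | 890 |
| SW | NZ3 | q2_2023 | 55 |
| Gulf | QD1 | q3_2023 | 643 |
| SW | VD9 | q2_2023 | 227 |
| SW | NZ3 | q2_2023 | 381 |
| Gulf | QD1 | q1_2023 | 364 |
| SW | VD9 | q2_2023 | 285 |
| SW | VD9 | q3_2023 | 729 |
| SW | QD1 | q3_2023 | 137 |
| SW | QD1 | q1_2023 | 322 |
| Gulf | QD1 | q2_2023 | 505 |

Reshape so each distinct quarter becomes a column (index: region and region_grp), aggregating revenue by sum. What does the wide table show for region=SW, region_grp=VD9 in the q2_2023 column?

Rows with region=SW, region_grp=VD9 and quarter=q2_2023: revenue values are 890, 227, 285.
890 + 227 + 285 = 1402.

1402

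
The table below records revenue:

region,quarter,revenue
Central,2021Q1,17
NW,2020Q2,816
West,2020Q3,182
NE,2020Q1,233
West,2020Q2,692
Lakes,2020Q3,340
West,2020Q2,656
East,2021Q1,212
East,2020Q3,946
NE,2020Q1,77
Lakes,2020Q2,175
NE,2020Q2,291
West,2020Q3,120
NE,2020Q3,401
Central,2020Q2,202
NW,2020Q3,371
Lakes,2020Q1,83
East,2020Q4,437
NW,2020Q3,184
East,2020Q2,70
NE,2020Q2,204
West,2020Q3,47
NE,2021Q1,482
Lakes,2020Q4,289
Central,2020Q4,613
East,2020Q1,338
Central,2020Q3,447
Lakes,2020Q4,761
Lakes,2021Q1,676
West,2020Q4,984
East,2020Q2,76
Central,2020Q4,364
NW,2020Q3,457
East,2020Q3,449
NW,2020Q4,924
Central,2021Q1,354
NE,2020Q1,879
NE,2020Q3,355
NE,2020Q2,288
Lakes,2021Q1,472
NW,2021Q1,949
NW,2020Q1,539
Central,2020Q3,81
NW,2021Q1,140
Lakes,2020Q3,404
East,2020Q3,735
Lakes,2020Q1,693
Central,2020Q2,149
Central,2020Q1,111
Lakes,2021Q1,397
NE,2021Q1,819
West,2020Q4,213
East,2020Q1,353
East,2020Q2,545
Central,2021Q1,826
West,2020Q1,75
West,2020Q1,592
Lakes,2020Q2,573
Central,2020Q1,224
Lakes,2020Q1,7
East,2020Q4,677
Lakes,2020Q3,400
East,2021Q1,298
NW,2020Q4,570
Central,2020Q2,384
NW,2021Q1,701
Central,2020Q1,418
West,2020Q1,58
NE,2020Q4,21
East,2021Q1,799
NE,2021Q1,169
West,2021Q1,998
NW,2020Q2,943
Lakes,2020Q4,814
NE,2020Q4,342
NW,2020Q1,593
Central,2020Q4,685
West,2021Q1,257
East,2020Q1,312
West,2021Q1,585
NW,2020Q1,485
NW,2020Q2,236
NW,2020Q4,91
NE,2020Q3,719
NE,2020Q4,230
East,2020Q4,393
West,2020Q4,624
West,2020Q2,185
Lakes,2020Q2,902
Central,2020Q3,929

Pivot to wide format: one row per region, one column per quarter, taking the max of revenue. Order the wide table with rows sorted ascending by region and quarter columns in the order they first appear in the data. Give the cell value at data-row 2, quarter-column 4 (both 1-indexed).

353

With rows sorted ascending by region, row 2 is region=East. quarter columns in first-appearance order: 2021Q1, 2020Q2, 2020Q3, 2020Q1, 2020Q4; column 4 is 2020Q1.
Long rows with region=East, quarter=2020Q1: max(338, 353, 312) = 353.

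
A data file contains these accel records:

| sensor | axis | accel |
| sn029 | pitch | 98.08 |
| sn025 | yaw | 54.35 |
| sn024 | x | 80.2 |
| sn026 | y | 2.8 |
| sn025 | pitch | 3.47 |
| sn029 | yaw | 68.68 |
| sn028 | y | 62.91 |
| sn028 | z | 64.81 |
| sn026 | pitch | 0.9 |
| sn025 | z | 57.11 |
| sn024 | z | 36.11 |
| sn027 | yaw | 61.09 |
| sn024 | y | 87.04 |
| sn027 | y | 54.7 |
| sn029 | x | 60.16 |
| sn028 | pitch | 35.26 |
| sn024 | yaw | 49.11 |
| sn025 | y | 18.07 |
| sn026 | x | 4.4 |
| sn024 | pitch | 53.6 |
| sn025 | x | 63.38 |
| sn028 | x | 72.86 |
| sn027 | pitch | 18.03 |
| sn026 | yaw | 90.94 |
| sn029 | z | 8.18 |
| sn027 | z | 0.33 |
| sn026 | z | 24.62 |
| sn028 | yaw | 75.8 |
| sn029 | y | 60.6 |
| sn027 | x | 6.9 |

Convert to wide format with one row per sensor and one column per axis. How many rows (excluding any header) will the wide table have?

6

6 distinct sensor values → 6 rows.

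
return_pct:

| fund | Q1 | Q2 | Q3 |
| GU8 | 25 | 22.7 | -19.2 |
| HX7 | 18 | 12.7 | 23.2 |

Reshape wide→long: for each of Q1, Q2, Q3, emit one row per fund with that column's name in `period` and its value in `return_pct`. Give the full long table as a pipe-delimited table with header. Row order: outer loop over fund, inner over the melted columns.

| fund | period | return_pct |
| GU8 | Q1 | 25 |
| GU8 | Q2 | 22.7 |
| GU8 | Q3 | -19.2 |
| HX7 | Q1 | 18 |
| HX7 | Q2 | 12.7 |
| HX7 | Q3 | 23.2 |

Each (fund, column) pair becomes one row: 2 × 3 = 6 rows.
For example, (GU8, Q1) → return_pct=25.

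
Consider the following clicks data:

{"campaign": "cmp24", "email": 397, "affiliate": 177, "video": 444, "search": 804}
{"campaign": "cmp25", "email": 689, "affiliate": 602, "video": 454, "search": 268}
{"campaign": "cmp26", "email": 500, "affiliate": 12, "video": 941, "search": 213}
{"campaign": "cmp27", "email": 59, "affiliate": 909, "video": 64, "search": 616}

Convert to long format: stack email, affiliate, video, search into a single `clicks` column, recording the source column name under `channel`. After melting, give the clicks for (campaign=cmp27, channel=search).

616

Unpivoting turns each (campaign, wide-column) pair into one long row.
The wide cell at row cmp27, column search holds 616, so the long row (cmp27, search) has clicks=616.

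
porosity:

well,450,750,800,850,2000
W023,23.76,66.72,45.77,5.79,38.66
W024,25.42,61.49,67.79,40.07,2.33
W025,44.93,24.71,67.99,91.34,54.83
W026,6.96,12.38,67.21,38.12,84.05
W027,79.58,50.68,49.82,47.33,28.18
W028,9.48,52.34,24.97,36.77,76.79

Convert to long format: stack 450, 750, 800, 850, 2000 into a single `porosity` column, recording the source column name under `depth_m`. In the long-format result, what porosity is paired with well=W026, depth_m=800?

67.21

Unpivoting turns each (well, wide-column) pair into one long row.
The wide cell at row W026, column 800 holds 67.21, so the long row (W026, 800) has porosity=67.21.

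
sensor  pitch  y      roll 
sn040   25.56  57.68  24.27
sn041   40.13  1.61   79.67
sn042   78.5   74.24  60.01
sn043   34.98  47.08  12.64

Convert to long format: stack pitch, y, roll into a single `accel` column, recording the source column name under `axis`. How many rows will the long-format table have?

4 sensor values × 3 melted columns = 12 rows.

12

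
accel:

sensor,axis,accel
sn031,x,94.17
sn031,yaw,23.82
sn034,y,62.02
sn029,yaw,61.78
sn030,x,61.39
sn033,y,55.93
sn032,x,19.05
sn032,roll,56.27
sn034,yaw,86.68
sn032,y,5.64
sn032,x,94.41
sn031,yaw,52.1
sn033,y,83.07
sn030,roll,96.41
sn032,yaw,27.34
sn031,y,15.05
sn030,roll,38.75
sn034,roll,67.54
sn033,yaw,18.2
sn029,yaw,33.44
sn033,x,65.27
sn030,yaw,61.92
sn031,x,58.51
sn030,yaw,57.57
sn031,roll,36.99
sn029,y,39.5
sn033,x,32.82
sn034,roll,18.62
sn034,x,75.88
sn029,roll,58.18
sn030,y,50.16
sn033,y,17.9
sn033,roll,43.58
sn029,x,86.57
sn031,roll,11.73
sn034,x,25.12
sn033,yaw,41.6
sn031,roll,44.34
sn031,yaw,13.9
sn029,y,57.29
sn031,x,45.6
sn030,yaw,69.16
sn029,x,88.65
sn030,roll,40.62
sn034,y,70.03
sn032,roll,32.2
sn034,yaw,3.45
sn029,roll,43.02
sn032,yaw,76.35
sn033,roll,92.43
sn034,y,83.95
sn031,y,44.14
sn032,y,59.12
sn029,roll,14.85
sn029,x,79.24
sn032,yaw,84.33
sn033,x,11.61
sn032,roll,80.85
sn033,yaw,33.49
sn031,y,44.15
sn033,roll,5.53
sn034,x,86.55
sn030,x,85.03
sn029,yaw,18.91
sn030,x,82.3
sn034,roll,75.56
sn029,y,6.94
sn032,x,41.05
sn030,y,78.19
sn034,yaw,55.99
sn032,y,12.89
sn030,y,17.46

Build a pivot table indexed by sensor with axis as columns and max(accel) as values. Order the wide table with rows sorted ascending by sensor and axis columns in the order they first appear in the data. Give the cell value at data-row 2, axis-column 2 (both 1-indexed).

With rows sorted ascending by sensor, row 2 is sensor=sn030. axis columns in first-appearance order: x, yaw, y, roll; column 2 is yaw.
Long rows with sensor=sn030, axis=yaw: max(61.92, 57.57, 69.16) = 69.16.

69.16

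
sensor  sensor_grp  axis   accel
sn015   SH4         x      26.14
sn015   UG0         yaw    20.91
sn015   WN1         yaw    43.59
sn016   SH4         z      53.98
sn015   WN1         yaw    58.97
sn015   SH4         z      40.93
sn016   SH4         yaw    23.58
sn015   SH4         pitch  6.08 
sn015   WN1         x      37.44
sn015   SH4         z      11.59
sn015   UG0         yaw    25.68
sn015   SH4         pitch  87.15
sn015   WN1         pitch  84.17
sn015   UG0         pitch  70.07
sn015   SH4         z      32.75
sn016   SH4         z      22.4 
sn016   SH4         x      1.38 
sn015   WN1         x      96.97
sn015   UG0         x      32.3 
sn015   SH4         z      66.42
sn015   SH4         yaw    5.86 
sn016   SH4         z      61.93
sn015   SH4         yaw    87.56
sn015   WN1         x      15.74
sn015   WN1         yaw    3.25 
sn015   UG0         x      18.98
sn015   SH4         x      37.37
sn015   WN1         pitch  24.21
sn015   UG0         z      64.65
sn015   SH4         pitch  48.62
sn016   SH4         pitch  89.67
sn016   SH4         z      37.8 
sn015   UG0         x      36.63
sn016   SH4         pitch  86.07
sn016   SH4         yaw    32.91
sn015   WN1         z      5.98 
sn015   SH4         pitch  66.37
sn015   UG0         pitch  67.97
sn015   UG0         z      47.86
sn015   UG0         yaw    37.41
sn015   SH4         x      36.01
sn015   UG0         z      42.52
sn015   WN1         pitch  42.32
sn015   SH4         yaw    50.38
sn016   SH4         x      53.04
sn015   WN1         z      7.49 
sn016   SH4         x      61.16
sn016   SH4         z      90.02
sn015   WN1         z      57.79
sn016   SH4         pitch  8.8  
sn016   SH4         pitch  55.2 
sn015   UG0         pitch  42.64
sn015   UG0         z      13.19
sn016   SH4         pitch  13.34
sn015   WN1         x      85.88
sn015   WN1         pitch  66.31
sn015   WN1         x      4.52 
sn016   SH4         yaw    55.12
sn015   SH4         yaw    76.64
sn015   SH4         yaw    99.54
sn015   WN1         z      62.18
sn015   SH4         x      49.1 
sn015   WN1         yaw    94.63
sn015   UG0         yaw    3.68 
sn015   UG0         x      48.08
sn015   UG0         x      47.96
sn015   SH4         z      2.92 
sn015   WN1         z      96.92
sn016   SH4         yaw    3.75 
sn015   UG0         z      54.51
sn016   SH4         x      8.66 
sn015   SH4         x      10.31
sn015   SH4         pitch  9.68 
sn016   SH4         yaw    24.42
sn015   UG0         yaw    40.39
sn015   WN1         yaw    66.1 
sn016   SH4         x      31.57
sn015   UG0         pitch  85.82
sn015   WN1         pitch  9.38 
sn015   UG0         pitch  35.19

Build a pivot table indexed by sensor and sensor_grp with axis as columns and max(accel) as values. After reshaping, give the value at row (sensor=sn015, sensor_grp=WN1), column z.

96.92

Rows with sensor=sn015, sensor_grp=WN1 and axis=z: accel values are 5.98, 7.49, 57.79, 62.18, 96.92.
max(5.98, 7.49, 57.79, 62.18, 96.92) = 96.92.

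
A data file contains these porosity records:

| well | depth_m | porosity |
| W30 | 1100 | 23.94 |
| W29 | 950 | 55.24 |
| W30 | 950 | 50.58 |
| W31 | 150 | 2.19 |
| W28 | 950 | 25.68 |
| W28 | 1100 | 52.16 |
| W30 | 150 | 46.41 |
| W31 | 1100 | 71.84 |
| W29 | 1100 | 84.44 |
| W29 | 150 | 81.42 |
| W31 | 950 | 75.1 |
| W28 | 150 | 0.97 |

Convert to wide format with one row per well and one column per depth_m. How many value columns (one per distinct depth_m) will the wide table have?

3

3 distinct depth_m values: 150, 950, 1100.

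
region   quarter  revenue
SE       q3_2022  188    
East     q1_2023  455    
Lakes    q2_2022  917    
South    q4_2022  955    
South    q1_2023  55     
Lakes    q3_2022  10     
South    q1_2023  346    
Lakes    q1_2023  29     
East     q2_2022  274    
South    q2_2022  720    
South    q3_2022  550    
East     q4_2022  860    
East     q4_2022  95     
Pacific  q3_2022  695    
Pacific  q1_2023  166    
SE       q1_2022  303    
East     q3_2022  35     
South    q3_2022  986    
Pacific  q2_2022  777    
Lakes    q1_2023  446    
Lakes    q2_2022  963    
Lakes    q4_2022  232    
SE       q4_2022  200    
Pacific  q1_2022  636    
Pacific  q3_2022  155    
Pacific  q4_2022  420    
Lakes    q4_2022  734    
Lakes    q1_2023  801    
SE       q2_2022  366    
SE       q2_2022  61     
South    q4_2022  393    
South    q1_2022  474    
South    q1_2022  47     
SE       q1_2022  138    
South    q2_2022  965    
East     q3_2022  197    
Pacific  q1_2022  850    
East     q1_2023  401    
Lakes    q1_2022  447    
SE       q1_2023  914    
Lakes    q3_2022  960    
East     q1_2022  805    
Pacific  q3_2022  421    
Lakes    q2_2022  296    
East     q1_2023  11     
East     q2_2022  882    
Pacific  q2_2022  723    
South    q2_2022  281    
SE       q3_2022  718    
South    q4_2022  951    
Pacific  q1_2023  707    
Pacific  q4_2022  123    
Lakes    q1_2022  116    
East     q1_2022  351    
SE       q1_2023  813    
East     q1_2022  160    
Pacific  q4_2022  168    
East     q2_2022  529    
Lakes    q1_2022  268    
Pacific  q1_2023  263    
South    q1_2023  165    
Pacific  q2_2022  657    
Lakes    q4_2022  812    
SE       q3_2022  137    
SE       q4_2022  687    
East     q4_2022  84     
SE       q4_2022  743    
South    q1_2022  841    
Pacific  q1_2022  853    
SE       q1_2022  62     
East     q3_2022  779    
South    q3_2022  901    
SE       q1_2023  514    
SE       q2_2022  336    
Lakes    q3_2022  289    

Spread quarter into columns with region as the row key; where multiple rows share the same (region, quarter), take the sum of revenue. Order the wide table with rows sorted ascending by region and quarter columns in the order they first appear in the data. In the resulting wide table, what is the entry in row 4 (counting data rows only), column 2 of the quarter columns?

2241

With rows sorted ascending by region, row 4 is region=SE. quarter columns in first-appearance order: q3_2022, q1_2023, q2_2022, q4_2022, q1_2022; column 2 is q1_2023.
Long rows with region=SE, quarter=q1_2023: 914 + 813 + 514 = 2241.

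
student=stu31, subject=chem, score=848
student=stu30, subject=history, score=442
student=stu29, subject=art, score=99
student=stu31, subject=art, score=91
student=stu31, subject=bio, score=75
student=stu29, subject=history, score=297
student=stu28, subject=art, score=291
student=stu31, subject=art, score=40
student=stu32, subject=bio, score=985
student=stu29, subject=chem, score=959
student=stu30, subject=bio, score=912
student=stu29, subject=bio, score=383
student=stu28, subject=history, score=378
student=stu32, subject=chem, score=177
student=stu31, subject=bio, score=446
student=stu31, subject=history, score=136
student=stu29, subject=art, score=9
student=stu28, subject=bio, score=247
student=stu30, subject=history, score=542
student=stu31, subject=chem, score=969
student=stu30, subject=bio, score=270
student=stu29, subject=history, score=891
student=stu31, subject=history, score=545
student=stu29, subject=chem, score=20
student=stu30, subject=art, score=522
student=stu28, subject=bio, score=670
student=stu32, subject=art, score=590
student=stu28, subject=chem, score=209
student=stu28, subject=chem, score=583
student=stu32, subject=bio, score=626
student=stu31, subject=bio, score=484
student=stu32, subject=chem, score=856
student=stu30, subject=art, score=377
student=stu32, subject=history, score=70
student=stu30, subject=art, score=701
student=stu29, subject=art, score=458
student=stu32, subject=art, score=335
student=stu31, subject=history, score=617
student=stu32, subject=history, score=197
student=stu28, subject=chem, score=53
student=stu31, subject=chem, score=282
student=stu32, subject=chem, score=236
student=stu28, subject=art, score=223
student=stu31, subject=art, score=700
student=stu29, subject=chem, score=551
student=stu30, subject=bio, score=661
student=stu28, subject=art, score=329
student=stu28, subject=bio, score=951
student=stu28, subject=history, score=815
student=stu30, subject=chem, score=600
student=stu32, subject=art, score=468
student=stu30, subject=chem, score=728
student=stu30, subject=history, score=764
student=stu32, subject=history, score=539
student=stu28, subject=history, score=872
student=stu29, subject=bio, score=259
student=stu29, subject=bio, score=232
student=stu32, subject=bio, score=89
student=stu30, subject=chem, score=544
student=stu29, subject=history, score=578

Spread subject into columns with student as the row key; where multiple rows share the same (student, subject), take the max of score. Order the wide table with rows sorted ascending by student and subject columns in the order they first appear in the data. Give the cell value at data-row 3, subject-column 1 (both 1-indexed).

With rows sorted ascending by student, row 3 is student=stu30. subject columns in first-appearance order: chem, history, art, bio; column 1 is chem.
Long rows with student=stu30, subject=chem: max(600, 728, 544) = 728.

728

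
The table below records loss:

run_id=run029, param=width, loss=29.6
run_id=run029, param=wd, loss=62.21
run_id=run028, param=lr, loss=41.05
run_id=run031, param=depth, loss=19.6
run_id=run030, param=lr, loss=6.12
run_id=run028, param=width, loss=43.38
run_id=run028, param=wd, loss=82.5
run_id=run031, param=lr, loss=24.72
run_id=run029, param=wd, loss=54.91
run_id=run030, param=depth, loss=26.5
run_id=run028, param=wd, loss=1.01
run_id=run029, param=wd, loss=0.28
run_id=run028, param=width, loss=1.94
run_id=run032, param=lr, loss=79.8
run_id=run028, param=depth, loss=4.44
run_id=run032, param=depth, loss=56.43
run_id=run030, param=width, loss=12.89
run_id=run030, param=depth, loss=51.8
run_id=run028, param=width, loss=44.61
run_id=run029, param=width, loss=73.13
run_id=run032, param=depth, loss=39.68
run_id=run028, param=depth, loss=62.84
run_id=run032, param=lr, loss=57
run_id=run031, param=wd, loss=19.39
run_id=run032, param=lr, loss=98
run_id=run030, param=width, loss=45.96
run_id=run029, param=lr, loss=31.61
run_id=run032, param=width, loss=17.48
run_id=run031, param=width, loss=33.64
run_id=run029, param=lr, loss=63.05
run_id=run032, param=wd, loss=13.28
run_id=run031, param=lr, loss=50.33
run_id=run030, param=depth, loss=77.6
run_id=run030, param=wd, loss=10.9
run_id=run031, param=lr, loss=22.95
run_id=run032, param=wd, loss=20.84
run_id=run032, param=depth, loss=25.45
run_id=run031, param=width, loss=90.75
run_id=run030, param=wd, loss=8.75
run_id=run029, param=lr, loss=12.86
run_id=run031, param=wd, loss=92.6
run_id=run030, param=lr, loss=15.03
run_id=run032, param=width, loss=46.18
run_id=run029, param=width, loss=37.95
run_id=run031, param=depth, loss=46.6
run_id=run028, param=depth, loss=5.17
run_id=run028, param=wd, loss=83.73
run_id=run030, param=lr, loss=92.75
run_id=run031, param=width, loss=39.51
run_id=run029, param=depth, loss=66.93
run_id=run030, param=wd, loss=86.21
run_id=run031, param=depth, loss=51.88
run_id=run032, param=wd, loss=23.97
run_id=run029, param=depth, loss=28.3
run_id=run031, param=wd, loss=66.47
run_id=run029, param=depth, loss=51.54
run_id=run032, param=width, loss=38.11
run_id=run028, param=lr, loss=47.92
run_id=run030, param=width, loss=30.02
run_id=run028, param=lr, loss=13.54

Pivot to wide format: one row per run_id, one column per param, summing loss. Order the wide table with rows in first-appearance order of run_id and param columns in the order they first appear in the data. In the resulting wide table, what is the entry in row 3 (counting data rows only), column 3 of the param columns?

98

With rows in first-appearance order of run_id, row 3 is run_id=run031. param columns in first-appearance order: width, wd, lr, depth; column 3 is lr.
Long rows with run_id=run031, param=lr: 24.72 + 50.33 + 22.95 = 98.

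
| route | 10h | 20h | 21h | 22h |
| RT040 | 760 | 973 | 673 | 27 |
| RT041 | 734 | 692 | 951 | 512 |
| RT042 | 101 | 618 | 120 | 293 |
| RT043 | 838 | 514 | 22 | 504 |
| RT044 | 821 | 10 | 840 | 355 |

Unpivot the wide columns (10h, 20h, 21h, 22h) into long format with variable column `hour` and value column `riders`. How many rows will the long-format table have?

20

5 route values × 4 melted columns = 20 rows.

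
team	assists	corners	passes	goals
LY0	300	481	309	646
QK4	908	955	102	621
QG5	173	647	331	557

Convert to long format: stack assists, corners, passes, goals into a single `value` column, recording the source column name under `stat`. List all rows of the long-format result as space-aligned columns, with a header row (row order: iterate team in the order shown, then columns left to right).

team  stat     value
LY0   assists  300  
LY0   corners  481  
LY0   passes   309  
LY0   goals    646  
QK4   assists  908  
QK4   corners  955  
QK4   passes   102  
QK4   goals    621  
QG5   assists  173  
QG5   corners  647  
QG5   passes   331  
QG5   goals    557  

Each (team, column) pair becomes one row: 3 × 4 = 12 rows.
For example, (LY0, assists) → value=300.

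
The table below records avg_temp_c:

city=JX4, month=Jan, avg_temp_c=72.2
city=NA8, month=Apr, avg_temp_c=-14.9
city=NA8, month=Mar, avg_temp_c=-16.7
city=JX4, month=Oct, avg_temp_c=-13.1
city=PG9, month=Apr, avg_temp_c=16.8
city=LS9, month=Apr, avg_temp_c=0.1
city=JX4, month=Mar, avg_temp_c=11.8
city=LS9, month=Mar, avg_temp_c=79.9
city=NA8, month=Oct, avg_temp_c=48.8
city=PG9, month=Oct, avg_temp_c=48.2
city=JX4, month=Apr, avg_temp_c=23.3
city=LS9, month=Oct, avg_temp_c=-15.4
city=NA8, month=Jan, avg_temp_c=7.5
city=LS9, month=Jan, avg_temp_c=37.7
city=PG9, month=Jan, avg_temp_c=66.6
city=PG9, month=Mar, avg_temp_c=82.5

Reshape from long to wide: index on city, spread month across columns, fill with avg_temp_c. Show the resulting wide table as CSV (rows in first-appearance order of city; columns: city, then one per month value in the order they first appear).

Columns: city plus the 4 distinct month values (Jan, Apr, Mar, Oct).
For example, row JX4 column Jan takes avg_temp_c=72.2 from the long row (JX4, Jan).

city,Jan,Apr,Mar,Oct
JX4,72.2,23.3,11.8,-13.1
NA8,7.5,-14.9,-16.7,48.8
PG9,66.6,16.8,82.5,48.2
LS9,37.7,0.1,79.9,-15.4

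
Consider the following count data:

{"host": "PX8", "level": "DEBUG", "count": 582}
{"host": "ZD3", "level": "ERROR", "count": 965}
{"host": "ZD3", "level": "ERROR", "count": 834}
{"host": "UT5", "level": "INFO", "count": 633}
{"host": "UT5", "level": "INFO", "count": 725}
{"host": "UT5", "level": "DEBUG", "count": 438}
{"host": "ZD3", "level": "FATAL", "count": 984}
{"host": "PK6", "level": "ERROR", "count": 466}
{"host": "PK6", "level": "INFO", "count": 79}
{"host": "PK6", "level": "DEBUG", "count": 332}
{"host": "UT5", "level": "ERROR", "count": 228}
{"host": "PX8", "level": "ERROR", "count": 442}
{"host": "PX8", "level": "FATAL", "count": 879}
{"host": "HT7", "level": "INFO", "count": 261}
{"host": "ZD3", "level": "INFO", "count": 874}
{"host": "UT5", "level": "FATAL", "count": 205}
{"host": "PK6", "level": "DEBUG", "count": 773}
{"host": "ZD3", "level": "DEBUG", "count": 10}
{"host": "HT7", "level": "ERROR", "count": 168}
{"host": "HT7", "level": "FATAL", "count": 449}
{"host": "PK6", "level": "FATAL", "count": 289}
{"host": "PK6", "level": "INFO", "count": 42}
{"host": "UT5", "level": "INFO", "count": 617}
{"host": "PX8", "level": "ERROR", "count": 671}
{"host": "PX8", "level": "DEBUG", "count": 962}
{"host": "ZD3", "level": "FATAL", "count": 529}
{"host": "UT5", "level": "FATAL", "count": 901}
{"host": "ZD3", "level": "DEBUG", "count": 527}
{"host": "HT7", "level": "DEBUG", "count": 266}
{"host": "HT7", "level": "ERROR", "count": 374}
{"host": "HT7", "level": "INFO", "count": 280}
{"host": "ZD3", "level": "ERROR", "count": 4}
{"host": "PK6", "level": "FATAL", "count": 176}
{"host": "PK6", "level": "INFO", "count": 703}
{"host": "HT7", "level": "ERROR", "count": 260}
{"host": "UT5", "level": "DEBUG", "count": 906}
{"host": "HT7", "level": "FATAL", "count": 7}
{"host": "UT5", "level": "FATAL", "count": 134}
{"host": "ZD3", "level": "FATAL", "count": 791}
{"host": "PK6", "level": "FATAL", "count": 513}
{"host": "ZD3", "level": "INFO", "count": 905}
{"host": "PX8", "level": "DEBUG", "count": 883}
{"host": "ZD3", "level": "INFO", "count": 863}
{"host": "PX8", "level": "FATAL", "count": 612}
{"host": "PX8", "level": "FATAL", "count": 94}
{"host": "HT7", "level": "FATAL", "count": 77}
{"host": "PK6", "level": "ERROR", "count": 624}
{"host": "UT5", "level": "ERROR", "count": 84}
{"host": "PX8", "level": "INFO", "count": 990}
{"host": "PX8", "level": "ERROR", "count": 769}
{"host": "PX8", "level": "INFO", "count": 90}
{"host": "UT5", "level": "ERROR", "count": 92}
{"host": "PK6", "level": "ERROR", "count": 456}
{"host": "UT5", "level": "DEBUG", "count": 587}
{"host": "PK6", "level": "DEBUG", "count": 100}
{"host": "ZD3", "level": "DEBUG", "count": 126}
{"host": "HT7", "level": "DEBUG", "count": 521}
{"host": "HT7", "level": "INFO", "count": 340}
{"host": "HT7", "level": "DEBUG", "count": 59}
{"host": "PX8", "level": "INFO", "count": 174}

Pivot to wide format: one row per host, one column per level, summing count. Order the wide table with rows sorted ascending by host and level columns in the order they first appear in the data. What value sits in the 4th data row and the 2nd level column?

404

With rows sorted ascending by host, row 4 is host=UT5. level columns in first-appearance order: DEBUG, ERROR, INFO, FATAL; column 2 is ERROR.
Long rows with host=UT5, level=ERROR: 228 + 84 + 92 = 404.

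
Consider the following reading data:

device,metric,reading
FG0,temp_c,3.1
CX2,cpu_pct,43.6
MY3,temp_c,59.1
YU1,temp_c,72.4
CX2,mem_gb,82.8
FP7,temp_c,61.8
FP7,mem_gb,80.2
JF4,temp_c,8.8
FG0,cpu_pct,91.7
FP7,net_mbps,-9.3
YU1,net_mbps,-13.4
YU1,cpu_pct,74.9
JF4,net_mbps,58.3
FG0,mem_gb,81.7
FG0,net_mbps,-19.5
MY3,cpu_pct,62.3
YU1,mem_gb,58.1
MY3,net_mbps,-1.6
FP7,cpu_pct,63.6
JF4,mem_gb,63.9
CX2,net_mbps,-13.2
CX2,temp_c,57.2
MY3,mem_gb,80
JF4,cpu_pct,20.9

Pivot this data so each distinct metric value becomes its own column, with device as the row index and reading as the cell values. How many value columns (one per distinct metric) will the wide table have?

4

4 distinct metric values: temp_c, cpu_pct, net_mbps, mem_gb.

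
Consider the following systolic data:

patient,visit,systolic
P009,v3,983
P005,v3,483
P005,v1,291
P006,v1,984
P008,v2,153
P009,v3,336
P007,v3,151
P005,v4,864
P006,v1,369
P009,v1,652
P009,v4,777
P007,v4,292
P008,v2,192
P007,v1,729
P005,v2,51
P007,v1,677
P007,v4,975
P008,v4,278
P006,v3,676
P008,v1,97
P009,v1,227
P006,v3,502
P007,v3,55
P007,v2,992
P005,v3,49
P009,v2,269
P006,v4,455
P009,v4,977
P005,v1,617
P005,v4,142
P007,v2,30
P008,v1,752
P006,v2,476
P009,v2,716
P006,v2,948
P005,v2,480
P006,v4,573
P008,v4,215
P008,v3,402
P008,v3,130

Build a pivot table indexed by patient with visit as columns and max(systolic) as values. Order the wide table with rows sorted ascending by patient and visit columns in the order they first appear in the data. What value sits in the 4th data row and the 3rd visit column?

With rows sorted ascending by patient, row 4 is patient=P008. visit columns in first-appearance order: v3, v1, v2, v4; column 3 is v2.
Long rows with patient=P008, visit=v2: max(153, 192) = 192.

192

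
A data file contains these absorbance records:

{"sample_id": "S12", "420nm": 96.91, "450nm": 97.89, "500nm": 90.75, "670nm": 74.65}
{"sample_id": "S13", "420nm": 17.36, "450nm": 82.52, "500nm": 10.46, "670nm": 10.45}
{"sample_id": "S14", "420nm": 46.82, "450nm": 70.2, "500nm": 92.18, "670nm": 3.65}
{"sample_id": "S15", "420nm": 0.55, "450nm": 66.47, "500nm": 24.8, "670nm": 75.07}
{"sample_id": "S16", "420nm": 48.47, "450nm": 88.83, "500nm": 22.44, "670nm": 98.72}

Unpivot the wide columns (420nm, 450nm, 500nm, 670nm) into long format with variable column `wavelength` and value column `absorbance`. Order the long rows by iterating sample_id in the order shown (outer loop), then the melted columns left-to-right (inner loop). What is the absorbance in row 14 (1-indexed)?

66.47

20 rows total (5 × 4). Row 14: index ⌊(14-1)/4⌋ = 3 into sample_id → S15; (14-1) mod 4 = 1 into the melted columns → 450nm.
So row 14 is (S15, 450nm, 66.47); absorbance = 66.47.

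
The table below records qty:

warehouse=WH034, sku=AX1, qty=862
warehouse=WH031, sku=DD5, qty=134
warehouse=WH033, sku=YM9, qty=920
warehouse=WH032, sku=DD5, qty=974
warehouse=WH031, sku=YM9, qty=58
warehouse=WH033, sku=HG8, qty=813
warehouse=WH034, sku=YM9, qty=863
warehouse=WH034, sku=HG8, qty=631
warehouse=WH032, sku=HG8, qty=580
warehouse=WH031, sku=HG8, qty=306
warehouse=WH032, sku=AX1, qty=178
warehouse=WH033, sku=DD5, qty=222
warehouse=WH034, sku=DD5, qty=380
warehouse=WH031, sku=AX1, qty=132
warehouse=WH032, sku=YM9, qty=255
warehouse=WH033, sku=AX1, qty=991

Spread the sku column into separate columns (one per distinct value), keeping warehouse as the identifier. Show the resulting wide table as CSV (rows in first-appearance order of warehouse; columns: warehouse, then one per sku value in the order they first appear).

warehouse,AX1,DD5,YM9,HG8
WH034,862,380,863,631
WH031,132,134,58,306
WH033,991,222,920,813
WH032,178,974,255,580

Columns: warehouse plus the 4 distinct sku values (AX1, DD5, YM9, HG8).
For example, row WH034 column AX1 takes qty=862 from the long row (WH034, AX1).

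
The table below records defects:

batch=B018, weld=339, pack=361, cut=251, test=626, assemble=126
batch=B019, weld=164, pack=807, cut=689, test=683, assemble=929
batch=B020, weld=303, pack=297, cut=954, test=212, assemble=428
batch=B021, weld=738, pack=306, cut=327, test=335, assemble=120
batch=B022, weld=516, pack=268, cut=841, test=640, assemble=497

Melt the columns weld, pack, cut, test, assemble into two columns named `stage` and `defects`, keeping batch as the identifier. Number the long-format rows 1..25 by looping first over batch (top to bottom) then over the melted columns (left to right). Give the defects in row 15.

25 rows total (5 × 5). Row 15: index ⌊(15-1)/5⌋ = 2 into batch → B020; (15-1) mod 5 = 4 into the melted columns → assemble.
So row 15 is (B020, assemble, 428); defects = 428.

428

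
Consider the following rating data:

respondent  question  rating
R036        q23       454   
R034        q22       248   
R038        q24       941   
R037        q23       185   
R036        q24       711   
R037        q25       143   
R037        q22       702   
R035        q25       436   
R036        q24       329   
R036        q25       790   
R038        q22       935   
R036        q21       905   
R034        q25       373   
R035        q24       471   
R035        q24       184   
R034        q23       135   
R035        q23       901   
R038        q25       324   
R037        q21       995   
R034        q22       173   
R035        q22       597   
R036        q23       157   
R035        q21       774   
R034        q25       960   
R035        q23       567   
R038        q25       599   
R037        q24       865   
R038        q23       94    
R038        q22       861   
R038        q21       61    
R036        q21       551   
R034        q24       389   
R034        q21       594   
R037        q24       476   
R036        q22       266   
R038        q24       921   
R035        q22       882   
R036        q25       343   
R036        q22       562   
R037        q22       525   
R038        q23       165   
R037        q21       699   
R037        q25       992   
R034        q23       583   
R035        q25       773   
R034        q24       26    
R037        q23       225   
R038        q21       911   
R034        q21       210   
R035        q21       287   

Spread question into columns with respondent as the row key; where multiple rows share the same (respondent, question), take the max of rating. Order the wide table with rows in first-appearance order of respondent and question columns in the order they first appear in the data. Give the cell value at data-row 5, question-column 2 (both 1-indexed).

882

With rows in first-appearance order of respondent, row 5 is respondent=R035. question columns in first-appearance order: q23, q22, q24, q25, q21; column 2 is q22.
Long rows with respondent=R035, question=q22: max(597, 882) = 882.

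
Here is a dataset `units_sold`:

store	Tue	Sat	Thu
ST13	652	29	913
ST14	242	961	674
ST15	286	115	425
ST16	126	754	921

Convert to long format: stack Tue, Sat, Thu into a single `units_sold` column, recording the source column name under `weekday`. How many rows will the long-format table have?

12

4 store values × 3 melted columns = 12 rows.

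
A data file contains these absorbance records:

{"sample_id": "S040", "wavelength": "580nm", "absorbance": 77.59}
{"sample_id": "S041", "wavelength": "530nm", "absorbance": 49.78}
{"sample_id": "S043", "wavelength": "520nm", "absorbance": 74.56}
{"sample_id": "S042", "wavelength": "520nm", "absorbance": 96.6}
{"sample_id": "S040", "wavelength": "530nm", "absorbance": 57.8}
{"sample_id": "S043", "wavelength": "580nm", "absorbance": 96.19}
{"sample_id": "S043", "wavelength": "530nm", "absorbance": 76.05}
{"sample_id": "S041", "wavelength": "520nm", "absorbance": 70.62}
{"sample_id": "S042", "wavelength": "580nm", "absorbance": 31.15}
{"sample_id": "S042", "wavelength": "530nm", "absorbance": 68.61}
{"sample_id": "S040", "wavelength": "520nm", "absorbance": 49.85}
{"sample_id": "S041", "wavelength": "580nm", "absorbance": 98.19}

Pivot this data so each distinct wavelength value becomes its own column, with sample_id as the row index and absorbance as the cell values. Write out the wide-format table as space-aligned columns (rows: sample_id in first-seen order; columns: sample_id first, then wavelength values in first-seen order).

sample_id  580nm  530nm  520nm
S040       77.59  57.8   49.85
S041       98.19  49.78  70.62
S043       96.19  76.05  74.56
S042       31.15  68.61  96.6 

Columns: sample_id plus the 3 distinct wavelength values (580nm, 530nm, 520nm).
For example, row S040 column 580nm takes absorbance=77.59 from the long row (S040, 580nm).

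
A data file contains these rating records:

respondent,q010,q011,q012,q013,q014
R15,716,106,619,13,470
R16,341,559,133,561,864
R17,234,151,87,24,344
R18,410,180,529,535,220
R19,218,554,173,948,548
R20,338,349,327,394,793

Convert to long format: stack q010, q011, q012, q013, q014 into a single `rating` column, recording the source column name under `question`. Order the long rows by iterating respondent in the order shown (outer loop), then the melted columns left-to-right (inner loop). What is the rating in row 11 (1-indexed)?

30 rows total (6 × 5). Row 11: index ⌊(11-1)/5⌋ = 2 into respondent → R17; (11-1) mod 5 = 0 into the melted columns → q010.
So row 11 is (R17, q010, 234); rating = 234.

234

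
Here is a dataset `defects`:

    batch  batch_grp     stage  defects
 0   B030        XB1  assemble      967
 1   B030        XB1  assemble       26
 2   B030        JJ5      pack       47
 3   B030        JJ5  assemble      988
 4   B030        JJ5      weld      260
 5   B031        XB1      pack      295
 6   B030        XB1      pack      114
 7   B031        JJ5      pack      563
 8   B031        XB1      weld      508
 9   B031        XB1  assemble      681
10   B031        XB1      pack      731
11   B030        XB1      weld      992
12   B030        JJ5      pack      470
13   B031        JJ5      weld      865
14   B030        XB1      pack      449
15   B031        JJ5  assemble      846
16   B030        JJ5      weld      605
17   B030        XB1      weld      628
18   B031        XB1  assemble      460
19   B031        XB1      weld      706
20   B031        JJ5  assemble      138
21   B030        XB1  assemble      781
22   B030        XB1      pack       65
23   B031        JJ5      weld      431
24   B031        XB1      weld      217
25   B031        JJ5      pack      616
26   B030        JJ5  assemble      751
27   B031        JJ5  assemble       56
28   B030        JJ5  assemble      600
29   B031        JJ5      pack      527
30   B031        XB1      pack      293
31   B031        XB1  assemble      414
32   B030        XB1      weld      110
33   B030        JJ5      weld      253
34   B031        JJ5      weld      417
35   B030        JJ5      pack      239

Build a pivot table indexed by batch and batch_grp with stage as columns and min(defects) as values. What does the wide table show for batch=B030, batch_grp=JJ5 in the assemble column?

Rows with batch=B030, batch_grp=JJ5 and stage=assemble: defects values are 988, 751, 600.
min(988, 751, 600) = 600.

600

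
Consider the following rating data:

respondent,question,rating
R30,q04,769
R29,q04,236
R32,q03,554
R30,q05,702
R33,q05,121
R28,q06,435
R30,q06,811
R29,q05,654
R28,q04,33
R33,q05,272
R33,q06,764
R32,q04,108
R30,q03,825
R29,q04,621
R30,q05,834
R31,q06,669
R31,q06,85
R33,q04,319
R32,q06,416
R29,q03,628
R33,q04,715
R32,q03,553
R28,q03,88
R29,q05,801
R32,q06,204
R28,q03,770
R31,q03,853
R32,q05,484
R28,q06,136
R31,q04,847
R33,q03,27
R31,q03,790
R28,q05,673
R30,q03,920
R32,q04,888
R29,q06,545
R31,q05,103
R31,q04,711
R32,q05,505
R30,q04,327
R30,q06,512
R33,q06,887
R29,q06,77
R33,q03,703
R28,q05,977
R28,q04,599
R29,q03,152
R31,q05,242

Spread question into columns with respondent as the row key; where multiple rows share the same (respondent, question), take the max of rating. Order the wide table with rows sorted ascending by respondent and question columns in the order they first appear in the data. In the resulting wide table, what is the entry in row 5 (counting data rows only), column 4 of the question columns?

With rows sorted ascending by respondent, row 5 is respondent=R32. question columns in first-appearance order: q04, q03, q05, q06; column 4 is q06.
Long rows with respondent=R32, question=q06: max(416, 204) = 416.

416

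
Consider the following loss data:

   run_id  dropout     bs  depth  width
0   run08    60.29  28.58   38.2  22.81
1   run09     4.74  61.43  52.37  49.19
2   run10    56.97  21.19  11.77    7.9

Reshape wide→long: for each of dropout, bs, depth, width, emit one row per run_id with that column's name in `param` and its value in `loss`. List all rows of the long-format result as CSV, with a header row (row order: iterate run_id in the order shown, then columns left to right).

run_id,param,loss
run08,dropout,60.29
run08,bs,28.58
run08,depth,38.2
run08,width,22.81
run09,dropout,4.74
run09,bs,61.43
run09,depth,52.37
run09,width,49.19
run10,dropout,56.97
run10,bs,21.19
run10,depth,11.77
run10,width,7.9

Each (run_id, column) pair becomes one row: 3 × 4 = 12 rows.
For example, (run08, dropout) → loss=60.29.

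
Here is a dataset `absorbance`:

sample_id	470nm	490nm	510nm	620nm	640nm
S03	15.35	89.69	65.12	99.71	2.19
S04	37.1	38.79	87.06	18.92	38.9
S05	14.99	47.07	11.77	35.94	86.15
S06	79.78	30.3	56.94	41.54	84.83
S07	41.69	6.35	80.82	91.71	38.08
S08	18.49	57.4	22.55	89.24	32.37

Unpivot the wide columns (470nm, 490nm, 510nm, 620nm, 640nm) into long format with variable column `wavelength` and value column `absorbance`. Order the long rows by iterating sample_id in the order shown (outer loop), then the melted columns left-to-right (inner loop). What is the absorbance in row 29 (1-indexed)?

30 rows total (6 × 5). Row 29: index ⌊(29-1)/5⌋ = 5 into sample_id → S08; (29-1) mod 5 = 3 into the melted columns → 620nm.
So row 29 is (S08, 620nm, 89.24); absorbance = 89.24.

89.24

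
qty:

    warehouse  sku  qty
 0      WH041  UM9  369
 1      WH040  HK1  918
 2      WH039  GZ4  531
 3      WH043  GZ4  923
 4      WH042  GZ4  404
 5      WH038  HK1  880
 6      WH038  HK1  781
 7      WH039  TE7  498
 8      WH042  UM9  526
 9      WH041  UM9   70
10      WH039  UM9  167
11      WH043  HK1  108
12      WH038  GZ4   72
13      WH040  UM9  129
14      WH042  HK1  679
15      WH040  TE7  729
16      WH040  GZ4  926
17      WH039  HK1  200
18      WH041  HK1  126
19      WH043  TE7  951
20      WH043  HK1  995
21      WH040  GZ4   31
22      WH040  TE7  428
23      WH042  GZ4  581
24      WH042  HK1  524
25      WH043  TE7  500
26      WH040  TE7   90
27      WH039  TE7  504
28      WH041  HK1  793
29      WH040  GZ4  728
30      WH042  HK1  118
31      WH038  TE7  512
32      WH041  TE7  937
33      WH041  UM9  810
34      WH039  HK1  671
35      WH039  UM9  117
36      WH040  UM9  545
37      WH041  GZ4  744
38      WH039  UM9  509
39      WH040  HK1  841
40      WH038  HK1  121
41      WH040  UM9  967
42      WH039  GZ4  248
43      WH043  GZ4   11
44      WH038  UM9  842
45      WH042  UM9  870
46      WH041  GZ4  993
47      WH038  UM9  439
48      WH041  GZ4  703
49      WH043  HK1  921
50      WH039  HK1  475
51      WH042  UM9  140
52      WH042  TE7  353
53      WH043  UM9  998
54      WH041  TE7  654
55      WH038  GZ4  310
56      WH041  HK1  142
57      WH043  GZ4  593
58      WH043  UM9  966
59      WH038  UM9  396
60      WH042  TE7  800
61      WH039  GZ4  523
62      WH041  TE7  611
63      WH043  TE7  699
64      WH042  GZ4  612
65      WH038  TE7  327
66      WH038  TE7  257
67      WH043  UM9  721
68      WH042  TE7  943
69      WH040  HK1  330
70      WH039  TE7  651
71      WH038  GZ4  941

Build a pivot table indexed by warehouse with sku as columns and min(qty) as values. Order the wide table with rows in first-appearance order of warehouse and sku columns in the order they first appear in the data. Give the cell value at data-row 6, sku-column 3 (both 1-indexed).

72

With rows in first-appearance order of warehouse, row 6 is warehouse=WH038. sku columns in first-appearance order: UM9, HK1, GZ4, TE7; column 3 is GZ4.
Long rows with warehouse=WH038, sku=GZ4: min(72, 310, 941) = 72.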